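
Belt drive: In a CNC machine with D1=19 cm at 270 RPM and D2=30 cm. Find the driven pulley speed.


Given: D1 = 19 cm, w1 = 270 RPM, D2 = 30 cm
Using D1*w1 = D2*w2
w2 = D1*w1 / D2
w2 = 19*270 / 30
w2 = 5130 / 30
w2 = 171 RPM

171 RPM


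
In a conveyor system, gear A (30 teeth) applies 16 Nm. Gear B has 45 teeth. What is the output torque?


Given: N1 = 30, N2 = 45, T1 = 16 Nm
Using T2/T1 = N2/N1
T2 = T1 * N2 / N1
T2 = 16 * 45 / 30
T2 = 720 / 30
T2 = 24 Nm

24 Nm


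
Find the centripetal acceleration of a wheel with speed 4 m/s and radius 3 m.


Given: v = 4 m/s, r = 3 m
Using a_c = v^2 / r
a_c = 4^2 / 3
a_c = 16 / 3
a_c = 16/3 m/s^2

16/3 m/s^2


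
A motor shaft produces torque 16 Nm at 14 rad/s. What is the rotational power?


Given: tau = 16 Nm, omega = 14 rad/s
Using P = tau * omega
P = 16 * 14
P = 224 W

224 W


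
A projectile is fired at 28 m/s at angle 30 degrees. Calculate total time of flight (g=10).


Given: v0 = 28 m/s, theta = 30 deg, g = 10 m/s^2
sin(30) = 1/2
Using T = 2*v0*sin(theta) / g
T = 2*28*1/2 / 10
T = 28 / 10
T = 14/5 s

14/5 s


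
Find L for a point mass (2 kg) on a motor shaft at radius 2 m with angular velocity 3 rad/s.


Given: m = 2 kg, r = 2 m, omega = 3 rad/s
For a point mass: I = m*r^2
I = 2*2^2 = 2*4 = 8
L = I*omega = 8*3
L = 24 kg*m^2/s

24 kg*m^2/s


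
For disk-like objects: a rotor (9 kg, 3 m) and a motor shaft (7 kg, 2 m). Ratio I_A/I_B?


Given: M1=9 kg, R1=3 m, M2=7 kg, R2=2 m
For a disk: I = (1/2)*M*R^2, so I_A/I_B = (M1*R1^2)/(M2*R2^2)
M1*R1^2 = 9*9 = 81
M2*R2^2 = 7*4 = 28
I_A/I_B = 81/28 = 81/28

81/28


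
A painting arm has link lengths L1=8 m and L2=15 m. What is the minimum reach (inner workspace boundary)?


Given: L1 = 8 m, L2 = 15 m
For a 2-link planar arm, min reach = |L1 - L2| (second link folded back)
Min reach = |8 - 15|
Min reach = 7 m

7 m


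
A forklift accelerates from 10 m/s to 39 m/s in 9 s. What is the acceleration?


Given: initial velocity v0 = 10 m/s, final velocity v = 39 m/s, time t = 9 s
Using a = (v - v0) / t
a = (39 - 10) / 9
a = 29 / 9
a = 29/9 m/s^2

29/9 m/s^2


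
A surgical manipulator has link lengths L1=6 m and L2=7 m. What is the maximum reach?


Given: L1 = 6 m, L2 = 7 m
For a 2-link planar arm, max reach = L1 + L2 (fully extended)
Max reach = 6 + 7
Max reach = 13 m

13 m


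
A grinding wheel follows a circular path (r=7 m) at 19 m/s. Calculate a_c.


Given: v = 19 m/s, r = 7 m
Using a_c = v^2 / r
a_c = 19^2 / 7
a_c = 361 / 7
a_c = 361/7 m/s^2

361/7 m/s^2


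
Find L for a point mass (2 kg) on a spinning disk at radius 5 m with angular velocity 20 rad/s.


Given: m = 2 kg, r = 5 m, omega = 20 rad/s
For a point mass: I = m*r^2
I = 2*5^2 = 2*25 = 50
L = I*omega = 50*20
L = 1000 kg*m^2/s

1000 kg*m^2/s


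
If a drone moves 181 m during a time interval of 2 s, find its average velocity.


Given: distance d = 181 m, time t = 2 s
Using v = d / t
v = 181 / 2
v = 181/2 m/s

181/2 m/s


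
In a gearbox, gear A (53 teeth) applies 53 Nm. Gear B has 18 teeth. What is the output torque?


Given: N1 = 53, N2 = 18, T1 = 53 Nm
Using T2/T1 = N2/N1
T2 = T1 * N2 / N1
T2 = 53 * 18 / 53
T2 = 954 / 53
T2 = 18 Nm

18 Nm


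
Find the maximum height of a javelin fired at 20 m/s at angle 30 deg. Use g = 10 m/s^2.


Given: v0 = 20 m/s, theta = 30 deg, g = 10 m/s^2
sin^2(30) = 1/4
Using H = v0^2 * sin^2(theta) / (2*g)
H = 20^2 * 1/4 / (2*10)
H = 400 * 1/4 / 20
H = 100 / 20
H = 5 m

5 m


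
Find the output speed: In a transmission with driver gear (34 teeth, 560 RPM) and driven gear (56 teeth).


Given: N1 = 34 teeth, w1 = 560 RPM, N2 = 56 teeth
Using N1*w1 = N2*w2
w2 = N1*w1 / N2
w2 = 34*560 / 56
w2 = 19040 / 56
w2 = 340 RPM

340 RPM


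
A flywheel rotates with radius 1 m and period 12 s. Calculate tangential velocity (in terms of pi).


Given: radius r = 1 m, period T = 12 s
Using v = 2*pi*r / T
v = 2*pi*1 / 12
v = 2*pi / 12
v = 1/6*pi m/s

1/6*pi m/s


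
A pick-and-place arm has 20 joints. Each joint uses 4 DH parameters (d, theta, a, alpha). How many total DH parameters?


Given: 20 joints, 4 DH parameters per joint (d, theta, a, alpha)
Total DH parameters = number_of_joints * 4
Total = 20 * 4
Total = 80

80


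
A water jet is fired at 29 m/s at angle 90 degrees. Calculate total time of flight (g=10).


Given: v0 = 29 m/s, theta = 90 deg, g = 10 m/s^2
sin(90) = 1
Using T = 2*v0*sin(theta) / g
T = 2*29*1 / 10
T = 58 / 10
T = 29/5 s

29/5 s


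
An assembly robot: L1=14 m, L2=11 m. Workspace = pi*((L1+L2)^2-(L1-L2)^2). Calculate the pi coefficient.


Given: L1 = 14, L2 = 11
(L1+L2)^2 = (25)^2 = 625
(L1-L2)^2 = (3)^2 = 9
Difference = 625 - 9 = 616
This equals 4*L1*L2 = 4*14*11 = 616
Workspace area = 616*pi

616


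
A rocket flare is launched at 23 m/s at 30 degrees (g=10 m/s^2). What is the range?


Given: v0 = 23 m/s, theta = 30 deg, g = 10 m/s^2
sin(2*30) = sin(60) = sqrt(3)/2
Using R = v0^2 * sin(2*theta) / g
R = 23^2 * (sqrt(3)/2) / 10
R = 529 * sqrt(3) / 20
R = 529/20*sqrt(3) m

529/20*sqrt(3) m


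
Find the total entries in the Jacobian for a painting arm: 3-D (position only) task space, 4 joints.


Given: task space dimension = 3, joints = 4
Jacobian is a 3 x 4 matrix
Total entries = rows * columns
Total = 3 * 4
Total = 12

12


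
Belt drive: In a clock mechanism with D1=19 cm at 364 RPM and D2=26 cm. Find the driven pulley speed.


Given: D1 = 19 cm, w1 = 364 RPM, D2 = 26 cm
Using D1*w1 = D2*w2
w2 = D1*w1 / D2
w2 = 19*364 / 26
w2 = 6916 / 26
w2 = 266 RPM

266 RPM


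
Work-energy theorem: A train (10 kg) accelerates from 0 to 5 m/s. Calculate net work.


Given: m = 10 kg, v0 = 0 m/s, v = 5 m/s
Using W = (1/2)*m*(v^2 - v0^2)
v^2 = 5^2 = 25
v0^2 = 0^2 = 0
v^2 - v0^2 = 25 - 0 = 25
W = (1/2)*10*25 = 125 J

125 J


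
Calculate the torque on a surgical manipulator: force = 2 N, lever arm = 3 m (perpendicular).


Given: F = 2 N, r = 3 m, angle = 90 deg (perpendicular)
Using tau = F * r * sin(90)
sin(90) = 1
tau = 2 * 3 * 1
tau = 6 Nm

6 Nm


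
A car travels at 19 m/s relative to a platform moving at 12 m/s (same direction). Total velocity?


Given: object velocity = 19 m/s, platform velocity = 12 m/s (same direction)
Using classical velocity addition: v_total = v_object + v_platform
v_total = 19 + 12
v_total = 31 m/s

31 m/s


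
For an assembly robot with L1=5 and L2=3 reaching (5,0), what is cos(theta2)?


Given: L1 = 5, L2 = 3, target (x, y) = (5, 0)
Using cos(theta2) = (x^2 + y^2 - L1^2 - L2^2) / (2*L1*L2)
x^2 + y^2 = 5^2 + 0 = 25
L1^2 + L2^2 = 25 + 9 = 34
Numerator = 25 - 34 = -9
Denominator = 2*5*3 = 30
cos(theta2) = -9/30 = -3/10

-3/10


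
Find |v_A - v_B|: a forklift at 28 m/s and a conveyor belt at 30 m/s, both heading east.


Given: v_A = 28 m/s east, v_B = 30 m/s east
Both move in the same direction; relative speed = |v_A - v_B|
|28 - 30| = |-2|
= 2 m/s

2 m/s


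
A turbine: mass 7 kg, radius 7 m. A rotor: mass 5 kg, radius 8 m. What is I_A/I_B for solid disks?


Given: M1=7 kg, R1=7 m, M2=5 kg, R2=8 m
For a disk: I = (1/2)*M*R^2, so I_A/I_B = (M1*R1^2)/(M2*R2^2)
M1*R1^2 = 7*49 = 343
M2*R2^2 = 5*64 = 320
I_A/I_B = 343/320 = 343/320

343/320


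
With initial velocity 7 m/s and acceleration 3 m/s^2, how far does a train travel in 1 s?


Given: v0 = 7 m/s, a = 3 m/s^2, t = 1 s
Using s = v0*t + (1/2)*a*t^2
s = 7*1 + (1/2)*3*1^2
s = 7 + (1/2)*3
s = 7 + 3/2
s = 17/2

17/2 m


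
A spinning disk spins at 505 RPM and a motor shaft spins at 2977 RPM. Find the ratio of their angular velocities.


Given: RPM_A = 505, RPM_B = 2977
omega = 2*pi*RPM/60, so omega_A/omega_B = RPM_A / RPM_B
omega_A/omega_B = 505 / 2977
omega_A/omega_B = 505/2977

505/2977


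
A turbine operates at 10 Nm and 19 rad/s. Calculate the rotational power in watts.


Given: tau = 10 Nm, omega = 19 rad/s
Using P = tau * omega
P = 10 * 19
P = 190 W

190 W


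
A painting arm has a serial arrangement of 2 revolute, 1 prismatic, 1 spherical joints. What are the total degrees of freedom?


Given: serial robot with 2 revolute, 1 prismatic, 1 spherical joints
DOF contribution per joint type: revolute=1, prismatic=1, spherical=3, fixed=0
DOF = 2*1 + 1*1 + 1*3
DOF = 6

6


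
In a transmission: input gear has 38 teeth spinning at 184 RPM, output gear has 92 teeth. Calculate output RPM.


Given: N1 = 38 teeth, w1 = 184 RPM, N2 = 92 teeth
Using N1*w1 = N2*w2
w2 = N1*w1 / N2
w2 = 38*184 / 92
w2 = 6992 / 92
w2 = 76 RPM

76 RPM


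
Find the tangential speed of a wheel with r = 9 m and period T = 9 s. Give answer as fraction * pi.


Given: radius r = 9 m, period T = 9 s
Using v = 2*pi*r / T
v = 2*pi*9 / 9
v = 18*pi / 9
v = 2*pi m/s

2*pi m/s


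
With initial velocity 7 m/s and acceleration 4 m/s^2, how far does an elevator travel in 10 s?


Given: v0 = 7 m/s, a = 4 m/s^2, t = 10 s
Using s = v0*t + (1/2)*a*t^2
s = 7*10 + (1/2)*4*10^2
s = 70 + (1/2)*400
s = 70 + 200
s = 270

270 m


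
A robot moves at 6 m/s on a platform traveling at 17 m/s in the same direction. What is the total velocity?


Given: object velocity = 6 m/s, platform velocity = 17 m/s (same direction)
Using classical velocity addition: v_total = v_object + v_platform
v_total = 6 + 17
v_total = 23 m/s

23 m/s


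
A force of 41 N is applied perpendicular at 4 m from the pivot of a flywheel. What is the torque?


Given: F = 41 N, r = 4 m, angle = 90 deg (perpendicular)
Using tau = F * r * sin(90)
sin(90) = 1
tau = 41 * 4 * 1
tau = 164 Nm

164 Nm


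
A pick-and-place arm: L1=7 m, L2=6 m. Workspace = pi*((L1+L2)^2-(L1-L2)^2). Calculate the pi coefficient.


Given: L1 = 7, L2 = 6
(L1+L2)^2 = (13)^2 = 169
(L1-L2)^2 = (1)^2 = 1
Difference = 169 - 1 = 168
This equals 4*L1*L2 = 4*7*6 = 168
Workspace area = 168*pi

168


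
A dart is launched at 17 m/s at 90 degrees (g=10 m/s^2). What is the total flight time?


Given: v0 = 17 m/s, theta = 90 deg, g = 10 m/s^2
sin(90) = 1
Using T = 2*v0*sin(theta) / g
T = 2*17*1 / 10
T = 34 / 10
T = 17/5 s

17/5 s


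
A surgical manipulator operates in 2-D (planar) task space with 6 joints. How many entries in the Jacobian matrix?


Given: task space dimension = 2, joints = 6
Jacobian is a 2 x 6 matrix
Total entries = rows * columns
Total = 2 * 6
Total = 12

12


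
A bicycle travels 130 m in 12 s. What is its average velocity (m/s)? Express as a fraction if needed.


Given: distance d = 130 m, time t = 12 s
Using v = d / t
v = 130 / 12
v = 65/6 m/s

65/6 m/s


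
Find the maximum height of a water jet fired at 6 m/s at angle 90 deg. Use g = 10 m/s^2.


Given: v0 = 6 m/s, theta = 90 deg, g = 10 m/s^2
sin^2(90) = 1
Using H = v0^2 * sin^2(theta) / (2*g)
H = 6^2 * 1 / (2*10)
H = 36 * 1 / 20
H = 36 / 20
H = 9/5 m

9/5 m


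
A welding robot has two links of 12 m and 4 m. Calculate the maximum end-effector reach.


Given: L1 = 12 m, L2 = 4 m
For a 2-link planar arm, max reach = L1 + L2 (fully extended)
Max reach = 12 + 4
Max reach = 16 m

16 m


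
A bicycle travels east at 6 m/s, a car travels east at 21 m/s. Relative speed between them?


Given: v_A = 6 m/s east, v_B = 21 m/s east
Both move in the same direction; relative speed = |v_A - v_B|
|6 - 21| = |-15|
= 15 m/s

15 m/s


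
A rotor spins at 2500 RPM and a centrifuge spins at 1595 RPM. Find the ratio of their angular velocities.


Given: RPM_A = 2500, RPM_B = 1595
omega = 2*pi*RPM/60, so omega_A/omega_B = RPM_A / RPM_B
omega_A/omega_B = 2500 / 1595
omega_A/omega_B = 500/319

500/319


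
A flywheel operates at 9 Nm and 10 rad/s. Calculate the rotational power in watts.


Given: tau = 9 Nm, omega = 10 rad/s
Using P = tau * omega
P = 9 * 10
P = 90 W

90 W


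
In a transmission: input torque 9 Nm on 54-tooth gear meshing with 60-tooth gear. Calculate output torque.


Given: N1 = 54, N2 = 60, T1 = 9 Nm
Using T2/T1 = N2/N1
T2 = T1 * N2 / N1
T2 = 9 * 60 / 54
T2 = 540 / 54
T2 = 10 Nm

10 Nm


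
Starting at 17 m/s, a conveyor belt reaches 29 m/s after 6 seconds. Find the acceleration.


Given: initial velocity v0 = 17 m/s, final velocity v = 29 m/s, time t = 6 s
Using a = (v - v0) / t
a = (29 - 17) / 6
a = 12 / 6
a = 2 m/s^2

2 m/s^2


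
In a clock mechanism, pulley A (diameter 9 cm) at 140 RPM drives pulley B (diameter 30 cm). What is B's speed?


Given: D1 = 9 cm, w1 = 140 RPM, D2 = 30 cm
Using D1*w1 = D2*w2
w2 = D1*w1 / D2
w2 = 9*140 / 30
w2 = 1260 / 30
w2 = 42 RPM

42 RPM


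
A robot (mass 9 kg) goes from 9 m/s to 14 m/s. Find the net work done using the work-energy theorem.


Given: m = 9 kg, v0 = 9 m/s, v = 14 m/s
Using W = (1/2)*m*(v^2 - v0^2)
v^2 = 14^2 = 196
v0^2 = 9^2 = 81
v^2 - v0^2 = 196 - 81 = 115
W = (1/2)*9*115 = 1035/2 J

1035/2 J


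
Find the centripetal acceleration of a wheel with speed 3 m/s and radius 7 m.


Given: v = 3 m/s, r = 7 m
Using a_c = v^2 / r
a_c = 3^2 / 7
a_c = 9 / 7
a_c = 9/7 m/s^2

9/7 m/s^2


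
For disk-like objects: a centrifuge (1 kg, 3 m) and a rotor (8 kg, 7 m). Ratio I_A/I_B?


Given: M1=1 kg, R1=3 m, M2=8 kg, R2=7 m
For a disk: I = (1/2)*M*R^2, so I_A/I_B = (M1*R1^2)/(M2*R2^2)
M1*R1^2 = 1*9 = 9
M2*R2^2 = 8*49 = 392
I_A/I_B = 9/392 = 9/392

9/392


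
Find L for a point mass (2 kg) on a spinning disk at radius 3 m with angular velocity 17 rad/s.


Given: m = 2 kg, r = 3 m, omega = 17 rad/s
For a point mass: I = m*r^2
I = 2*3^2 = 2*9 = 18
L = I*omega = 18*17
L = 306 kg*m^2/s

306 kg*m^2/s


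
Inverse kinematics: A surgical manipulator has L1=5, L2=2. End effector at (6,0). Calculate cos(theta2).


Given: L1 = 5, L2 = 2, target (x, y) = (6, 0)
Using cos(theta2) = (x^2 + y^2 - L1^2 - L2^2) / (2*L1*L2)
x^2 + y^2 = 6^2 + 0 = 36
L1^2 + L2^2 = 25 + 4 = 29
Numerator = 36 - 29 = 7
Denominator = 2*5*2 = 20
cos(theta2) = 7/20 = 7/20

7/20


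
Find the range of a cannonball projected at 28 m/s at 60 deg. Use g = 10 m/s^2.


Given: v0 = 28 m/s, theta = 60 deg, g = 10 m/s^2
sin(2*60) = sin(120) = sqrt(3)/2
Using R = v0^2 * sin(2*theta) / g
R = 28^2 * (sqrt(3)/2) / 10
R = 784 * sqrt(3) / 20
R = 196/5*sqrt(3) m

196/5*sqrt(3) m


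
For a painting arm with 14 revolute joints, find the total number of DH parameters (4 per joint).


Given: 14 joints, 4 DH parameters per joint (d, theta, a, alpha)
Total DH parameters = number_of_joints * 4
Total = 14 * 4
Total = 56

56


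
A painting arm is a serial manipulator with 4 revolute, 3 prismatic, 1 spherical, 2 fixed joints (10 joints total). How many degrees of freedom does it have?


Given: serial robot with 4 revolute, 3 prismatic, 1 spherical, 2 fixed joints
DOF contribution per joint type: revolute=1, prismatic=1, spherical=3, fixed=0
DOF = 4*1 + 3*1 + 1*3 + 2*0
DOF = 10

10


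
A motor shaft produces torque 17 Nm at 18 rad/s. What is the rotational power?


Given: tau = 17 Nm, omega = 18 rad/s
Using P = tau * omega
P = 17 * 18
P = 306 W

306 W


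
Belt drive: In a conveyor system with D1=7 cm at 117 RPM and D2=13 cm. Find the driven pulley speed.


Given: D1 = 7 cm, w1 = 117 RPM, D2 = 13 cm
Using D1*w1 = D2*w2
w2 = D1*w1 / D2
w2 = 7*117 / 13
w2 = 819 / 13
w2 = 63 RPM

63 RPM


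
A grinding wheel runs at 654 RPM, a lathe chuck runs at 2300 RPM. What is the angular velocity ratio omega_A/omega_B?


Given: RPM_A = 654, RPM_B = 2300
omega = 2*pi*RPM/60, so omega_A/omega_B = RPM_A / RPM_B
omega_A/omega_B = 654 / 2300
omega_A/omega_B = 327/1150

327/1150


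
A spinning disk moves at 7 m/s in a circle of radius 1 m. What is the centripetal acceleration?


Given: v = 7 m/s, r = 1 m
Using a_c = v^2 / r
a_c = 7^2 / 1
a_c = 49 / 1
a_c = 49 m/s^2

49 m/s^2


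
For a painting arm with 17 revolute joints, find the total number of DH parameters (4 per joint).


Given: 17 joints, 4 DH parameters per joint (d, theta, a, alpha)
Total DH parameters = number_of_joints * 4
Total = 17 * 4
Total = 68

68


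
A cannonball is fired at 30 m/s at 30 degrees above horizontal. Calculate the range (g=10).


Given: v0 = 30 m/s, theta = 30 deg, g = 10 m/s^2
sin(2*30) = sin(60) = sqrt(3)/2
Using R = v0^2 * sin(2*theta) / g
R = 30^2 * (sqrt(3)/2) / 10
R = 900 * sqrt(3) / 20
R = 45*sqrt(3) m

45*sqrt(3) m


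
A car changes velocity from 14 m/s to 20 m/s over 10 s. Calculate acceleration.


Given: initial velocity v0 = 14 m/s, final velocity v = 20 m/s, time t = 10 s
Using a = (v - v0) / t
a = (20 - 14) / 10
a = 6 / 10
a = 3/5 m/s^2

3/5 m/s^2


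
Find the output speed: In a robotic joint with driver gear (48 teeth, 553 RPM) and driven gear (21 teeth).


Given: N1 = 48 teeth, w1 = 553 RPM, N2 = 21 teeth
Using N1*w1 = N2*w2
w2 = N1*w1 / N2
w2 = 48*553 / 21
w2 = 26544 / 21
w2 = 1264 RPM

1264 RPM


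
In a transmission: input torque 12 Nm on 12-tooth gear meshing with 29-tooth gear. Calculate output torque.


Given: N1 = 12, N2 = 29, T1 = 12 Nm
Using T2/T1 = N2/N1
T2 = T1 * N2 / N1
T2 = 12 * 29 / 12
T2 = 348 / 12
T2 = 29 Nm

29 Nm


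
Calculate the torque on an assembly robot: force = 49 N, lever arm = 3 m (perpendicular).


Given: F = 49 N, r = 3 m, angle = 90 deg (perpendicular)
Using tau = F * r * sin(90)
sin(90) = 1
tau = 49 * 3 * 1
tau = 147 Nm

147 Nm


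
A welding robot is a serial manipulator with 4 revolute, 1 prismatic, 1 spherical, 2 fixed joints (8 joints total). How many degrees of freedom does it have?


Given: serial robot with 4 revolute, 1 prismatic, 1 spherical, 2 fixed joints
DOF contribution per joint type: revolute=1, prismatic=1, spherical=3, fixed=0
DOF = 4*1 + 1*1 + 1*3 + 2*0
DOF = 8

8


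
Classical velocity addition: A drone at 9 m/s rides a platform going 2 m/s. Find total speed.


Given: object velocity = 9 m/s, platform velocity = 2 m/s (same direction)
Using classical velocity addition: v_total = v_object + v_platform
v_total = 9 + 2
v_total = 11 m/s

11 m/s


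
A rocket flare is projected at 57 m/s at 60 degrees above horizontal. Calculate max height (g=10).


Given: v0 = 57 m/s, theta = 60 deg, g = 10 m/s^2
sin^2(60) = 3/4
Using H = v0^2 * sin^2(theta) / (2*g)
H = 57^2 * 3/4 / (2*10)
H = 3249 * 3/4 / 20
H = 9747/4 / 20
H = 9747/80 m

9747/80 m


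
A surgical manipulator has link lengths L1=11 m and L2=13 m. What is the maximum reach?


Given: L1 = 11 m, L2 = 13 m
For a 2-link planar arm, max reach = L1 + L2 (fully extended)
Max reach = 11 + 13
Max reach = 24 m

24 m


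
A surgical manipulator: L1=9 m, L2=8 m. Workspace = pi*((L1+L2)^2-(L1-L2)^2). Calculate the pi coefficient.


Given: L1 = 9, L2 = 8
(L1+L2)^2 = (17)^2 = 289
(L1-L2)^2 = (1)^2 = 1
Difference = 289 - 1 = 288
This equals 4*L1*L2 = 4*9*8 = 288
Workspace area = 288*pi

288


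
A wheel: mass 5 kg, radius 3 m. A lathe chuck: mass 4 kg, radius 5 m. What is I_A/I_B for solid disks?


Given: M1=5 kg, R1=3 m, M2=4 kg, R2=5 m
For a disk: I = (1/2)*M*R^2, so I_A/I_B = (M1*R1^2)/(M2*R2^2)
M1*R1^2 = 5*9 = 45
M2*R2^2 = 4*25 = 100
I_A/I_B = 45/100 = 9/20

9/20


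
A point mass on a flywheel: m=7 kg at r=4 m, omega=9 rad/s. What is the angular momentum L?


Given: m = 7 kg, r = 4 m, omega = 9 rad/s
For a point mass: I = m*r^2
I = 7*4^2 = 7*16 = 112
L = I*omega = 112*9
L = 1008 kg*m^2/s

1008 kg*m^2/s


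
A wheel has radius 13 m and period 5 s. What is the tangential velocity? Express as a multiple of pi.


Given: radius r = 13 m, period T = 5 s
Using v = 2*pi*r / T
v = 2*pi*13 / 5
v = 26*pi / 5
v = 26/5*pi m/s

26/5*pi m/s


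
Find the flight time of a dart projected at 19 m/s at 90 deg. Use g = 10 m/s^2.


Given: v0 = 19 m/s, theta = 90 deg, g = 10 m/s^2
sin(90) = 1
Using T = 2*v0*sin(theta) / g
T = 2*19*1 / 10
T = 38 / 10
T = 19/5 s

19/5 s


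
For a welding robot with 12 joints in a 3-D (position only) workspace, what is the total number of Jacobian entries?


Given: task space dimension = 3, joints = 12
Jacobian is a 3 x 12 matrix
Total entries = rows * columns
Total = 3 * 12
Total = 36

36


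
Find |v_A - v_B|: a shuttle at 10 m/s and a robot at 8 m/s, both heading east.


Given: v_A = 10 m/s east, v_B = 8 m/s east
Both move in the same direction; relative speed = |v_A - v_B|
|10 - 8| = |2|
= 2 m/s

2 m/s


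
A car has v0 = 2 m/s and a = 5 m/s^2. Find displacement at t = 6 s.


Given: v0 = 2 m/s, a = 5 m/s^2, t = 6 s
Using s = v0*t + (1/2)*a*t^2
s = 2*6 + (1/2)*5*6^2
s = 12 + (1/2)*180
s = 12 + 90
s = 102

102 m


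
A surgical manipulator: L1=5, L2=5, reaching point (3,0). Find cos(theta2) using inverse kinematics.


Given: L1 = 5, L2 = 5, target (x, y) = (3, 0)
Using cos(theta2) = (x^2 + y^2 - L1^2 - L2^2) / (2*L1*L2)
x^2 + y^2 = 3^2 + 0 = 9
L1^2 + L2^2 = 25 + 25 = 50
Numerator = 9 - 50 = -41
Denominator = 2*5*5 = 50
cos(theta2) = -41/50 = -41/50

-41/50


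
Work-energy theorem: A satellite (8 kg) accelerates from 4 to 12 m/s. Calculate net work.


Given: m = 8 kg, v0 = 4 m/s, v = 12 m/s
Using W = (1/2)*m*(v^2 - v0^2)
v^2 = 12^2 = 144
v0^2 = 4^2 = 16
v^2 - v0^2 = 144 - 16 = 128
W = (1/2)*8*128 = 512 J

512 J


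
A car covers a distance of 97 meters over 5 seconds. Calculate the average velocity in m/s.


Given: distance d = 97 m, time t = 5 s
Using v = d / t
v = 97 / 5
v = 97/5 m/s

97/5 m/s


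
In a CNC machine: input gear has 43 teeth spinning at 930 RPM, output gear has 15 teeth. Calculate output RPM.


Given: N1 = 43 teeth, w1 = 930 RPM, N2 = 15 teeth
Using N1*w1 = N2*w2
w2 = N1*w1 / N2
w2 = 43*930 / 15
w2 = 39990 / 15
w2 = 2666 RPM

2666 RPM


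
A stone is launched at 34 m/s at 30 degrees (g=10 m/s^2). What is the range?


Given: v0 = 34 m/s, theta = 30 deg, g = 10 m/s^2
sin(2*30) = sin(60) = sqrt(3)/2
Using R = v0^2 * sin(2*theta) / g
R = 34^2 * (sqrt(3)/2) / 10
R = 1156 * sqrt(3) / 20
R = 289/5*sqrt(3) m

289/5*sqrt(3) m


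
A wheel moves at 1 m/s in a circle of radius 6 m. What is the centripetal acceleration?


Given: v = 1 m/s, r = 6 m
Using a_c = v^2 / r
a_c = 1^2 / 6
a_c = 1 / 6
a_c = 1/6 m/s^2

1/6 m/s^2


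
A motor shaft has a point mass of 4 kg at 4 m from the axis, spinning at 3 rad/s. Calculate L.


Given: m = 4 kg, r = 4 m, omega = 3 rad/s
For a point mass: I = m*r^2
I = 4*4^2 = 4*16 = 64
L = I*omega = 64*3
L = 192 kg*m^2/s

192 kg*m^2/s


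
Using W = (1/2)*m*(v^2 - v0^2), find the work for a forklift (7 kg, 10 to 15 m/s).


Given: m = 7 kg, v0 = 10 m/s, v = 15 m/s
Using W = (1/2)*m*(v^2 - v0^2)
v^2 = 15^2 = 225
v0^2 = 10^2 = 100
v^2 - v0^2 = 225 - 100 = 125
W = (1/2)*7*125 = 875/2 J

875/2 J


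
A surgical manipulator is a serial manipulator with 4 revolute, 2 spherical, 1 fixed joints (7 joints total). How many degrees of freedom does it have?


Given: serial robot with 4 revolute, 2 spherical, 1 fixed joints
DOF contribution per joint type: revolute=1, prismatic=1, spherical=3, fixed=0
DOF = 4*1 + 2*3 + 1*0
DOF = 10

10


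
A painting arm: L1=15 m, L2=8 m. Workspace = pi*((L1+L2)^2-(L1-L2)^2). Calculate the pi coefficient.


Given: L1 = 15, L2 = 8
(L1+L2)^2 = (23)^2 = 529
(L1-L2)^2 = (7)^2 = 49
Difference = 529 - 49 = 480
This equals 4*L1*L2 = 4*15*8 = 480
Workspace area = 480*pi

480


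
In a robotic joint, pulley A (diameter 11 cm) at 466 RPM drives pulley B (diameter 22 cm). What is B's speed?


Given: D1 = 11 cm, w1 = 466 RPM, D2 = 22 cm
Using D1*w1 = D2*w2
w2 = D1*w1 / D2
w2 = 11*466 / 22
w2 = 5126 / 22
w2 = 233 RPM

233 RPM


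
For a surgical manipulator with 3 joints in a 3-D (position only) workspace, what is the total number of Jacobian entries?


Given: task space dimension = 3, joints = 3
Jacobian is a 3 x 3 matrix
Total entries = rows * columns
Total = 3 * 3
Total = 9

9


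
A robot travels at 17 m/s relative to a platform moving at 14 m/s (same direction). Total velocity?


Given: object velocity = 17 m/s, platform velocity = 14 m/s (same direction)
Using classical velocity addition: v_total = v_object + v_platform
v_total = 17 + 14
v_total = 31 m/s

31 m/s


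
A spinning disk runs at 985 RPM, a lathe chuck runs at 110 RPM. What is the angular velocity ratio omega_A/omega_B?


Given: RPM_A = 985, RPM_B = 110
omega = 2*pi*RPM/60, so omega_A/omega_B = RPM_A / RPM_B
omega_A/omega_B = 985 / 110
omega_A/omega_B = 197/22

197/22


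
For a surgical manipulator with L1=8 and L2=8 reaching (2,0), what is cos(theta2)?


Given: L1 = 8, L2 = 8, target (x, y) = (2, 0)
Using cos(theta2) = (x^2 + y^2 - L1^2 - L2^2) / (2*L1*L2)
x^2 + y^2 = 2^2 + 0 = 4
L1^2 + L2^2 = 64 + 64 = 128
Numerator = 4 - 128 = -124
Denominator = 2*8*8 = 128
cos(theta2) = -124/128 = -31/32

-31/32


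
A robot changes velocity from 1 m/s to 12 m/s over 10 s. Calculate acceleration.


Given: initial velocity v0 = 1 m/s, final velocity v = 12 m/s, time t = 10 s
Using a = (v - v0) / t
a = (12 - 1) / 10
a = 11 / 10
a = 11/10 m/s^2

11/10 m/s^2


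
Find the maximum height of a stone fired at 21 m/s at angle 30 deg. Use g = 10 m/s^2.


Given: v0 = 21 m/s, theta = 30 deg, g = 10 m/s^2
sin^2(30) = 1/4
Using H = v0^2 * sin^2(theta) / (2*g)
H = 21^2 * 1/4 / (2*10)
H = 441 * 1/4 / 20
H = 441/4 / 20
H = 441/80 m

441/80 m


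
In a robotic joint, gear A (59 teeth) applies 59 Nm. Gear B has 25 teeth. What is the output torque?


Given: N1 = 59, N2 = 25, T1 = 59 Nm
Using T2/T1 = N2/N1
T2 = T1 * N2 / N1
T2 = 59 * 25 / 59
T2 = 1475 / 59
T2 = 25 Nm

25 Nm


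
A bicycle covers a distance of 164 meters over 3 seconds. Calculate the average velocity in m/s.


Given: distance d = 164 m, time t = 3 s
Using v = d / t
v = 164 / 3
v = 164/3 m/s

164/3 m/s


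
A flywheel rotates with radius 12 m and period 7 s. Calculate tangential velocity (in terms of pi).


Given: radius r = 12 m, period T = 7 s
Using v = 2*pi*r / T
v = 2*pi*12 / 7
v = 24*pi / 7
v = 24/7*pi m/s

24/7*pi m/s


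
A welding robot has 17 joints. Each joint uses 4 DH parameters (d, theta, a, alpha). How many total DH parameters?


Given: 17 joints, 4 DH parameters per joint (d, theta, a, alpha)
Total DH parameters = number_of_joints * 4
Total = 17 * 4
Total = 68

68


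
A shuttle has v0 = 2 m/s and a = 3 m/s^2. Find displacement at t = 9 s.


Given: v0 = 2 m/s, a = 3 m/s^2, t = 9 s
Using s = v0*t + (1/2)*a*t^2
s = 2*9 + (1/2)*3*9^2
s = 18 + (1/2)*243
s = 18 + 243/2
s = 279/2

279/2 m


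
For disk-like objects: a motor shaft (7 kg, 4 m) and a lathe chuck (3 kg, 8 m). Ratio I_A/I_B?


Given: M1=7 kg, R1=4 m, M2=3 kg, R2=8 m
For a disk: I = (1/2)*M*R^2, so I_A/I_B = (M1*R1^2)/(M2*R2^2)
M1*R1^2 = 7*16 = 112
M2*R2^2 = 3*64 = 192
I_A/I_B = 112/192 = 7/12

7/12


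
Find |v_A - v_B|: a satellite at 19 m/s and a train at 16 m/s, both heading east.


Given: v_A = 19 m/s east, v_B = 16 m/s east
Both move in the same direction; relative speed = |v_A - v_B|
|19 - 16| = |3|
= 3 m/s

3 m/s


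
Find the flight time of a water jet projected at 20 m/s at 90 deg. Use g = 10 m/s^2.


Given: v0 = 20 m/s, theta = 90 deg, g = 10 m/s^2
sin(90) = 1
Using T = 2*v0*sin(theta) / g
T = 2*20*1 / 10
T = 40 / 10
T = 4 s

4 s


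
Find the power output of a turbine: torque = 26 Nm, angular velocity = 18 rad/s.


Given: tau = 26 Nm, omega = 18 rad/s
Using P = tau * omega
P = 26 * 18
P = 468 W

468 W


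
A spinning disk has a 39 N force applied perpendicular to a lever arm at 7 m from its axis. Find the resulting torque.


Given: F = 39 N, r = 7 m, angle = 90 deg (perpendicular)
Using tau = F * r * sin(90)
sin(90) = 1
tau = 39 * 7 * 1
tau = 273 Nm

273 Nm


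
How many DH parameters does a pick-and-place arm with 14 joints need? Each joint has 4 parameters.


Given: 14 joints, 4 DH parameters per joint (d, theta, a, alpha)
Total DH parameters = number_of_joints * 4
Total = 14 * 4
Total = 56

56


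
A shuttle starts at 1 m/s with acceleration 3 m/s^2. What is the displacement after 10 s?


Given: v0 = 1 m/s, a = 3 m/s^2, t = 10 s
Using s = v0*t + (1/2)*a*t^2
s = 1*10 + (1/2)*3*10^2
s = 10 + (1/2)*300
s = 10 + 150
s = 160

160 m


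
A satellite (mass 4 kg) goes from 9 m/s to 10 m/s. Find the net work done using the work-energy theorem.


Given: m = 4 kg, v0 = 9 m/s, v = 10 m/s
Using W = (1/2)*m*(v^2 - v0^2)
v^2 = 10^2 = 100
v0^2 = 9^2 = 81
v^2 - v0^2 = 100 - 81 = 19
W = (1/2)*4*19 = 38 J

38 J


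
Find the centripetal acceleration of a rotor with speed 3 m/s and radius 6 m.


Given: v = 3 m/s, r = 6 m
Using a_c = v^2 / r
a_c = 3^2 / 6
a_c = 9 / 6
a_c = 3/2 m/s^2

3/2 m/s^2


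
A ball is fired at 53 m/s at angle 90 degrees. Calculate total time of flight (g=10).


Given: v0 = 53 m/s, theta = 90 deg, g = 10 m/s^2
sin(90) = 1
Using T = 2*v0*sin(theta) / g
T = 2*53*1 / 10
T = 106 / 10
T = 53/5 s

53/5 s


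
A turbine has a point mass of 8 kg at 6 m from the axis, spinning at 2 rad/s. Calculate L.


Given: m = 8 kg, r = 6 m, omega = 2 rad/s
For a point mass: I = m*r^2
I = 8*6^2 = 8*36 = 288
L = I*omega = 288*2
L = 576 kg*m^2/s

576 kg*m^2/s


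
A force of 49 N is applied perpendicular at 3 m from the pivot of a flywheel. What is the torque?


Given: F = 49 N, r = 3 m, angle = 90 deg (perpendicular)
Using tau = F * r * sin(90)
sin(90) = 1
tau = 49 * 3 * 1
tau = 147 Nm

147 Nm


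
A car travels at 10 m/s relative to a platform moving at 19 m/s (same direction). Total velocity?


Given: object velocity = 10 m/s, platform velocity = 19 m/s (same direction)
Using classical velocity addition: v_total = v_object + v_platform
v_total = 10 + 19
v_total = 29 m/s

29 m/s


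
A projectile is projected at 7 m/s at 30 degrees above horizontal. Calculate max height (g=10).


Given: v0 = 7 m/s, theta = 30 deg, g = 10 m/s^2
sin^2(30) = 1/4
Using H = v0^2 * sin^2(theta) / (2*g)
H = 7^2 * 1/4 / (2*10)
H = 49 * 1/4 / 20
H = 49/4 / 20
H = 49/80 m

49/80 m


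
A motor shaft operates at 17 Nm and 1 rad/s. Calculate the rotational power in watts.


Given: tau = 17 Nm, omega = 1 rad/s
Using P = tau * omega
P = 17 * 1
P = 17 W

17 W


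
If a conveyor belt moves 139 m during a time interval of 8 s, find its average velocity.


Given: distance d = 139 m, time t = 8 s
Using v = d / t
v = 139 / 8
v = 139/8 m/s

139/8 m/s


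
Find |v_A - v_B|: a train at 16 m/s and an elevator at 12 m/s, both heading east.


Given: v_A = 16 m/s east, v_B = 12 m/s east
Both move in the same direction; relative speed = |v_A - v_B|
|16 - 12| = |4|
= 4 m/s

4 m/s


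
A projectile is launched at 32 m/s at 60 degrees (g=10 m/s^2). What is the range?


Given: v0 = 32 m/s, theta = 60 deg, g = 10 m/s^2
sin(2*60) = sin(120) = sqrt(3)/2
Using R = v0^2 * sin(2*theta) / g
R = 32^2 * (sqrt(3)/2) / 10
R = 1024 * sqrt(3) / 20
R = 256/5*sqrt(3) m

256/5*sqrt(3) m


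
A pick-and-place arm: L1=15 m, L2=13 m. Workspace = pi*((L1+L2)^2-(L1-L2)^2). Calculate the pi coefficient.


Given: L1 = 15, L2 = 13
(L1+L2)^2 = (28)^2 = 784
(L1-L2)^2 = (2)^2 = 4
Difference = 784 - 4 = 780
This equals 4*L1*L2 = 4*15*13 = 780
Workspace area = 780*pi

780


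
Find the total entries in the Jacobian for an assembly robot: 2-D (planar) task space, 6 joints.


Given: task space dimension = 2, joints = 6
Jacobian is a 2 x 6 matrix
Total entries = rows * columns
Total = 2 * 6
Total = 12

12


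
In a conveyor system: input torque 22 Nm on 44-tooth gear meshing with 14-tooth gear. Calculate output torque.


Given: N1 = 44, N2 = 14, T1 = 22 Nm
Using T2/T1 = N2/N1
T2 = T1 * N2 / N1
T2 = 22 * 14 / 44
T2 = 308 / 44
T2 = 7 Nm

7 Nm


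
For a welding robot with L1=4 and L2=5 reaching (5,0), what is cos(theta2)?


Given: L1 = 4, L2 = 5, target (x, y) = (5, 0)
Using cos(theta2) = (x^2 + y^2 - L1^2 - L2^2) / (2*L1*L2)
x^2 + y^2 = 5^2 + 0 = 25
L1^2 + L2^2 = 16 + 25 = 41
Numerator = 25 - 41 = -16
Denominator = 2*4*5 = 40
cos(theta2) = -16/40 = -2/5

-2/5


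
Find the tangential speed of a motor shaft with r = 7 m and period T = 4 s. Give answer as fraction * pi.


Given: radius r = 7 m, period T = 4 s
Using v = 2*pi*r / T
v = 2*pi*7 / 4
v = 14*pi / 4
v = 7/2*pi m/s

7/2*pi m/s


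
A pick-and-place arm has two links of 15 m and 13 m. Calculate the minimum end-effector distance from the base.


Given: L1 = 15 m, L2 = 13 m
For a 2-link planar arm, min reach = |L1 - L2| (second link folded back)
Min reach = |15 - 13|
Min reach = 2 m

2 m


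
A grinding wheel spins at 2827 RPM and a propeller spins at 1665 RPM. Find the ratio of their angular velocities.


Given: RPM_A = 2827, RPM_B = 1665
omega = 2*pi*RPM/60, so omega_A/omega_B = RPM_A / RPM_B
omega_A/omega_B = 2827 / 1665
omega_A/omega_B = 2827/1665

2827/1665


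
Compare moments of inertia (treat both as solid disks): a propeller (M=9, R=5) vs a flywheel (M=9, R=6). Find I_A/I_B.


Given: M1=9 kg, R1=5 m, M2=9 kg, R2=6 m
For a disk: I = (1/2)*M*R^2, so I_A/I_B = (M1*R1^2)/(M2*R2^2)
M1*R1^2 = 9*25 = 225
M2*R2^2 = 9*36 = 324
I_A/I_B = 225/324 = 25/36

25/36


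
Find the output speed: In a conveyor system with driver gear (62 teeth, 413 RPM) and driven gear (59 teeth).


Given: N1 = 62 teeth, w1 = 413 RPM, N2 = 59 teeth
Using N1*w1 = N2*w2
w2 = N1*w1 / N2
w2 = 62*413 / 59
w2 = 25606 / 59
w2 = 434 RPM

434 RPM


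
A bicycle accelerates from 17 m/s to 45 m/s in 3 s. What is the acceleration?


Given: initial velocity v0 = 17 m/s, final velocity v = 45 m/s, time t = 3 s
Using a = (v - v0) / t
a = (45 - 17) / 3
a = 28 / 3
a = 28/3 m/s^2

28/3 m/s^2


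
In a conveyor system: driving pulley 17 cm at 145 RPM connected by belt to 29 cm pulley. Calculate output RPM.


Given: D1 = 17 cm, w1 = 145 RPM, D2 = 29 cm
Using D1*w1 = D2*w2
w2 = D1*w1 / D2
w2 = 17*145 / 29
w2 = 2465 / 29
w2 = 85 RPM

85 RPM


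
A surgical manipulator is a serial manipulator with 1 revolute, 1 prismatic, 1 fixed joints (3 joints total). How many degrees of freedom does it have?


Given: serial robot with 1 revolute, 1 prismatic, 1 fixed joints
DOF contribution per joint type: revolute=1, prismatic=1, spherical=3, fixed=0
DOF = 1*1 + 1*1 + 1*0
DOF = 2

2


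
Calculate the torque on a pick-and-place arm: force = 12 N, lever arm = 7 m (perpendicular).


Given: F = 12 N, r = 7 m, angle = 90 deg (perpendicular)
Using tau = F * r * sin(90)
sin(90) = 1
tau = 12 * 7 * 1
tau = 84 Nm

84 Nm


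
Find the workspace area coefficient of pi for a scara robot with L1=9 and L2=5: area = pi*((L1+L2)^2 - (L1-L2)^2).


Given: L1 = 9, L2 = 5
(L1+L2)^2 = (14)^2 = 196
(L1-L2)^2 = (4)^2 = 16
Difference = 196 - 16 = 180
This equals 4*L1*L2 = 4*9*5 = 180
Workspace area = 180*pi

180


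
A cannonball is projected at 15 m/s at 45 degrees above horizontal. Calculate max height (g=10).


Given: v0 = 15 m/s, theta = 45 deg, g = 10 m/s^2
sin^2(45) = 1/2
Using H = v0^2 * sin^2(theta) / (2*g)
H = 15^2 * 1/2 / (2*10)
H = 225 * 1/2 / 20
H = 225/2 / 20
H = 45/8 m

45/8 m


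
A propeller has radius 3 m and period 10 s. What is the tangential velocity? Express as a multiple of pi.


Given: radius r = 3 m, period T = 10 s
Using v = 2*pi*r / T
v = 2*pi*3 / 10
v = 6*pi / 10
v = 3/5*pi m/s

3/5*pi m/s


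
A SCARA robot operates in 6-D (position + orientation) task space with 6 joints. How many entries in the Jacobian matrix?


Given: task space dimension = 6, joints = 6
Jacobian is a 6 x 6 matrix
Total entries = rows * columns
Total = 6 * 6
Total = 36

36


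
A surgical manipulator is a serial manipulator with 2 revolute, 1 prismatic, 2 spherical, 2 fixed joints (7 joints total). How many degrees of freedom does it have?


Given: serial robot with 2 revolute, 1 prismatic, 2 spherical, 2 fixed joints
DOF contribution per joint type: revolute=1, prismatic=1, spherical=3, fixed=0
DOF = 2*1 + 1*1 + 2*3 + 2*0
DOF = 9

9


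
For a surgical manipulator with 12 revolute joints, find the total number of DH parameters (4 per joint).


Given: 12 joints, 4 DH parameters per joint (d, theta, a, alpha)
Total DH parameters = number_of_joints * 4
Total = 12 * 4
Total = 48

48


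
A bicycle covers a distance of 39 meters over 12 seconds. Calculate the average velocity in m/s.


Given: distance d = 39 m, time t = 12 s
Using v = d / t
v = 39 / 12
v = 13/4 m/s

13/4 m/s


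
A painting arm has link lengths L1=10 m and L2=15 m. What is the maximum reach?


Given: L1 = 10 m, L2 = 15 m
For a 2-link planar arm, max reach = L1 + L2 (fully extended)
Max reach = 10 + 15
Max reach = 25 m

25 m


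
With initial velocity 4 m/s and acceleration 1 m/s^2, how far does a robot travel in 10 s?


Given: v0 = 4 m/s, a = 1 m/s^2, t = 10 s
Using s = v0*t + (1/2)*a*t^2
s = 4*10 + (1/2)*1*10^2
s = 40 + (1/2)*100
s = 40 + 50
s = 90

90 m


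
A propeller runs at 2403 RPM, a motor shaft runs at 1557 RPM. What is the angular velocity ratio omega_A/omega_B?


Given: RPM_A = 2403, RPM_B = 1557
omega = 2*pi*RPM/60, so omega_A/omega_B = RPM_A / RPM_B
omega_A/omega_B = 2403 / 1557
omega_A/omega_B = 267/173

267/173


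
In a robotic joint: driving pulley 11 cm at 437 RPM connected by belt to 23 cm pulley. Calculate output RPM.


Given: D1 = 11 cm, w1 = 437 RPM, D2 = 23 cm
Using D1*w1 = D2*w2
w2 = D1*w1 / D2
w2 = 11*437 / 23
w2 = 4807 / 23
w2 = 209 RPM

209 RPM


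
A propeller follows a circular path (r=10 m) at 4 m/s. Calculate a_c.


Given: v = 4 m/s, r = 10 m
Using a_c = v^2 / r
a_c = 4^2 / 10
a_c = 16 / 10
a_c = 8/5 m/s^2

8/5 m/s^2


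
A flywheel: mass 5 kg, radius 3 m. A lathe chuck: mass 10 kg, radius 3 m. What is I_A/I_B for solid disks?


Given: M1=5 kg, R1=3 m, M2=10 kg, R2=3 m
For a disk: I = (1/2)*M*R^2, so I_A/I_B = (M1*R1^2)/(M2*R2^2)
M1*R1^2 = 5*9 = 45
M2*R2^2 = 10*9 = 90
I_A/I_B = 45/90 = 1/2

1/2


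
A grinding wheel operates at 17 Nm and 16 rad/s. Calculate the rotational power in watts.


Given: tau = 17 Nm, omega = 16 rad/s
Using P = tau * omega
P = 17 * 16
P = 272 W

272 W


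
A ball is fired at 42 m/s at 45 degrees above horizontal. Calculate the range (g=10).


Given: v0 = 42 m/s, theta = 45 deg, g = 10 m/s^2
sin(2*45) = sin(90) = 1
Using R = v0^2 * sin(2*theta) / g
R = 42^2 * 1 / 10
R = 1764 / 10
R = 882/5 m

882/5 m


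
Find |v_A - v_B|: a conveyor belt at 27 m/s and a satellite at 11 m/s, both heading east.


Given: v_A = 27 m/s east, v_B = 11 m/s east
Both move in the same direction; relative speed = |v_A - v_B|
|27 - 11| = |16|
= 16 m/s

16 m/s


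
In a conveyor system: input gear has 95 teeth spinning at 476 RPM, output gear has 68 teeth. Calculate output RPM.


Given: N1 = 95 teeth, w1 = 476 RPM, N2 = 68 teeth
Using N1*w1 = N2*w2
w2 = N1*w1 / N2
w2 = 95*476 / 68
w2 = 45220 / 68
w2 = 665 RPM

665 RPM


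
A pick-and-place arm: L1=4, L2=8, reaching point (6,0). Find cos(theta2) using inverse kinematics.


Given: L1 = 4, L2 = 8, target (x, y) = (6, 0)
Using cos(theta2) = (x^2 + y^2 - L1^2 - L2^2) / (2*L1*L2)
x^2 + y^2 = 6^2 + 0 = 36
L1^2 + L2^2 = 16 + 64 = 80
Numerator = 36 - 80 = -44
Denominator = 2*4*8 = 64
cos(theta2) = -44/64 = -11/16

-11/16


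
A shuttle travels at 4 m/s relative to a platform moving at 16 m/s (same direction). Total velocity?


Given: object velocity = 4 m/s, platform velocity = 16 m/s (same direction)
Using classical velocity addition: v_total = v_object + v_platform
v_total = 4 + 16
v_total = 20 m/s

20 m/s


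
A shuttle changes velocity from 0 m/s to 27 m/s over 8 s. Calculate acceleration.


Given: initial velocity v0 = 0 m/s, final velocity v = 27 m/s, time t = 8 s
Using a = (v - v0) / t
a = (27 - 0) / 8
a = 27 / 8
a = 27/8 m/s^2

27/8 m/s^2


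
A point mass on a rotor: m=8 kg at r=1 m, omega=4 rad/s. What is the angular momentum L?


Given: m = 8 kg, r = 1 m, omega = 4 rad/s
For a point mass: I = m*r^2
I = 8*1^2 = 8*1 = 8
L = I*omega = 8*4
L = 32 kg*m^2/s

32 kg*m^2/s


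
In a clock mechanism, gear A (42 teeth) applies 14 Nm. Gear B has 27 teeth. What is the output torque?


Given: N1 = 42, N2 = 27, T1 = 14 Nm
Using T2/T1 = N2/N1
T2 = T1 * N2 / N1
T2 = 14 * 27 / 42
T2 = 378 / 42
T2 = 9 Nm

9 Nm
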